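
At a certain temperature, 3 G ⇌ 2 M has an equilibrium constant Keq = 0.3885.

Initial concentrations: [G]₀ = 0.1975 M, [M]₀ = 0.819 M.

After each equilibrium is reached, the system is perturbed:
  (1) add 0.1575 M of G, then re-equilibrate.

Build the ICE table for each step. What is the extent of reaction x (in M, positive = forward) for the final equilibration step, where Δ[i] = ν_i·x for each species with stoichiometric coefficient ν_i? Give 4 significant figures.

Q₀ = 87.07 vs Keq = 0.3885 ⇒ Q>K, reverse
Step 1:
                  G         M
  I          0.1975     0.819
  C          0.5834   -0.3889
  E          0.7809    0.4301
  solve Keq expr → x = -0.1945; check Q = 0.3885
Then add 0.1575 M of G.
Step 2:
                  G         M
  I          0.9384    0.4301
  C        -0.08801   0.05867
  E          0.8504    0.4888
  solve Keq expr → x = 0.02934; check Q = 0.3885

x = 0.02934 M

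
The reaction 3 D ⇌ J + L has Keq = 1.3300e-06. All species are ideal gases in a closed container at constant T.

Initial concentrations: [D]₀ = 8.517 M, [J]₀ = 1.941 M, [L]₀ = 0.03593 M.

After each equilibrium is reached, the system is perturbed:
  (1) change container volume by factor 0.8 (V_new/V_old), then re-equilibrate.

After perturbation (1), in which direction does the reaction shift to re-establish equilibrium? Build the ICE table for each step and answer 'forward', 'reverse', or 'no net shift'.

Direction: forward

Q₀ = 1.1288e-04 vs Keq = 1.3300e-06 ⇒ Q>K, reverse
Step 1:
                  D         J         L
  Initial     8.517     1.941   0.03593
  Change     0.1064  -0.03548  -0.03548
  Equil       8.623     1.906 4.4759e-04
  solve Keq expr → x = -0.03548; check Q = 1.3300e-06
Then change container volume by factor 0.8 (V_new/V_old).
Step 2:
                  D         J         L
  Initial     10.78     2.382 5.5949e-04
  Change  -4.1925e-04 1.3975e-04 1.3975e-04
  Equil       10.78     2.382 6.9924e-04
  solve Keq expr → x = 1.3975e-04; check Q = 1.3300e-06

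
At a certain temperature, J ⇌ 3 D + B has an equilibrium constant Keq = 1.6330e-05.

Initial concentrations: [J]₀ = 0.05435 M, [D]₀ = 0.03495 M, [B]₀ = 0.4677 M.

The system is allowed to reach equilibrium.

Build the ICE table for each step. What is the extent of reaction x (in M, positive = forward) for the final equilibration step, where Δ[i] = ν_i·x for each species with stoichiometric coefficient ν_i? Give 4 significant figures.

x = -0.007323 M

Q₀ = 3.6737e-04 vs Keq = 1.6330e-05 ⇒ Q>K, reverse
Step 1:
                  J         D         B
  I         0.05435   0.03495    0.4677
  C        0.007323  -0.02197 -0.007323
  E         0.06167   0.01298    0.4604
  solve Keq expr → x = -0.007323; check Q = 1.6330e-05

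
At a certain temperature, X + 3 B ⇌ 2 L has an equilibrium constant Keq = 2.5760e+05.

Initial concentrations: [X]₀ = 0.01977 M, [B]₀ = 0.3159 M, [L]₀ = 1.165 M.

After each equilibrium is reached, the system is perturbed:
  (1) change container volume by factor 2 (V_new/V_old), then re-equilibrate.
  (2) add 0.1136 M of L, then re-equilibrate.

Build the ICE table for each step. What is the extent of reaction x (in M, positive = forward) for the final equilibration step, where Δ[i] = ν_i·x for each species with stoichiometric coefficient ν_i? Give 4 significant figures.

x = -2.4650e-04 M

Q₀ = 2178 vs Keq = 2.5760e+05 ⇒ Q<K, forward
Step 1:
                    X           B           L
  I           0.01977      0.3159       1.165
  C          -0.01944    -0.05832     0.03888
  E        3.2923e-04      0.2576       1.204
  solve Keq expr → x = 0.01944; check Q = 2.5760e+05
Then change container volume by factor 2 (V_new/V_old).
Step 2:
                    X           B           L
  I        1.6461e-04      0.1288      0.6019
  C        4.7066e-04    0.001412 -9.4132e-04
  E        6.3527e-04      0.1302       0.601
  solve Keq expr → x = -4.7066e-04; check Q = 2.5760e+05
Then add 0.1136 M of L.
Step 3:
                    X           B           L
  I        6.3527e-04      0.1302      0.7146
  C        2.4650e-04  7.3951e-04 -4.9301e-04
  E        8.8178e-04      0.1309      0.7141
  solve Keq expr → x = -2.4650e-04; check Q = 2.5760e+05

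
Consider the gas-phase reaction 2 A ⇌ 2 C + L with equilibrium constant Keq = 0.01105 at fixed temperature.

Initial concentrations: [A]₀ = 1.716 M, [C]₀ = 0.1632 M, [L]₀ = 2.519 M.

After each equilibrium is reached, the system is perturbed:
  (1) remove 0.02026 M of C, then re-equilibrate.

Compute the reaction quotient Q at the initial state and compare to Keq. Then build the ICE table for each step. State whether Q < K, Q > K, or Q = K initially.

Q₀ = 0.02278; Q > K (proceeds reverse)

Q₀ = 0.02278 vs Keq = 0.01105 ⇒ Q>K, reverse
Step 1:
                    A           C           L
  init          1.716      0.1632       2.519
  Δ           0.04597    -0.04597    -0.02298
  eq            1.762      0.1172       2.496
  solve Keq expr → x = -0.02298; check Q = 0.01105
Then remove 0.02026 M of C.
Step 2:
                    A           C           L
  init          1.762     0.09697       2.496
  Δ          -0.01879     0.01879    0.009396
  eq            1.743      0.1158       2.505
  solve Keq expr → x = 0.009396; check Q = 0.01105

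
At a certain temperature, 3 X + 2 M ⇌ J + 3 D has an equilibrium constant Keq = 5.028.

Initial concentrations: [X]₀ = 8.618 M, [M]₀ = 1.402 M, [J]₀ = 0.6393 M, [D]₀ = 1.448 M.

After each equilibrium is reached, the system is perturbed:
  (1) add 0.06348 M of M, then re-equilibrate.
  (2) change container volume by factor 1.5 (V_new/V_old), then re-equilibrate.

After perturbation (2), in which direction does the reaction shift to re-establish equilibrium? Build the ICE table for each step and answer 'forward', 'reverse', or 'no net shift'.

Q₀ = 0.001543 vs Keq = 5.028 ⇒ Q<K, forward
Step 1:
                    X           M           J           D
  I             8.618       1.402      0.6393       1.448
  C            -1.848      -1.232      0.6161       1.848
  E              6.77      0.1698       1.255       3.296
  solve Keq expr → x = 0.6161; check Q = 5.028
Then add 0.06348 M of M.
Step 2:
                    X           M           J           D
  I              6.77      0.2333       1.255       3.296
  C          -0.07861     -0.0524      0.0262     0.07861
  E             6.691      0.1809       1.282       3.375
  solve Keq expr → x = 0.0262; check Q = 5.028
Then change container volume by factor 1.5 (V_new/V_old).
Step 3:
                    X           M           J           D
  I             4.461      0.1206      0.8544        2.25
  C           0.03222     0.02148    -0.01074    -0.03222
  E             4.493      0.1421      0.8437       2.218
  solve Keq expr → x = -0.01074; check Q = 5.028

Direction: reverse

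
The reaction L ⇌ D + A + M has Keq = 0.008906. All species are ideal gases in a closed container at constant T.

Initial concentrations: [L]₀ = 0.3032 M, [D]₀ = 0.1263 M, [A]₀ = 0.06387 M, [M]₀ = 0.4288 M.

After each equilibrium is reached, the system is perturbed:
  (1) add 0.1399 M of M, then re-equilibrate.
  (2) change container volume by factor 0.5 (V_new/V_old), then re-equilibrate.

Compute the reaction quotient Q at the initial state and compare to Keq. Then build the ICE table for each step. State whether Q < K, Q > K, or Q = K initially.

Q₀ = 0.01141; Q > K (proceeds reverse)

Q₀ = 0.01141 vs Keq = 0.008906 ⇒ Q>K, reverse
Step 1:
                   L          D          A          M
  Initial     0.3032     0.1263    0.06387     0.4288
  Change    0.008109  -0.008109  -0.008109  -0.008109
  Equil       0.3113     0.1182    0.05576     0.4207
  solve Keq expr → x = -0.008109; check Q = 0.008906
Then add 0.1399 M of M.
Step 2:
                   L          D          A          M
  Initial     0.3113     0.1182    0.05576     0.5606
  Change    0.008638  -0.008638  -0.008638  -0.008638
  Equil       0.3199     0.1096    0.04712      0.552
  solve Keq expr → x = -0.008638; check Q = 0.008906
Then change container volume by factor 0.5 (V_new/V_old).
Step 3:
                   L          D          A          M
  Initial     0.6399     0.2191    0.09425      1.104
  Change     0.05751   -0.05751   -0.05751   -0.05751
  Equil       0.6974     0.1616    0.03673      1.046
  solve Keq expr → x = -0.05751; check Q = 0.008906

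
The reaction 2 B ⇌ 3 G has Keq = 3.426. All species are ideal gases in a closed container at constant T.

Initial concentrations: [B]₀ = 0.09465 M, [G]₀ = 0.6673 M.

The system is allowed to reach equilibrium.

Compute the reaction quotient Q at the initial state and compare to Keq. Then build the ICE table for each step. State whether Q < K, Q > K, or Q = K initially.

Q₀ = 33.17 vs Keq = 3.426 ⇒ Q>K, reverse
Step 1:
                    B           G
  I           0.09465      0.6673
  C            0.1034     -0.1551
  E             0.198      0.5122
  solve Keq expr → x = -0.0517; check Q = 3.426

Q₀ = 33.17; Q > K (proceeds reverse)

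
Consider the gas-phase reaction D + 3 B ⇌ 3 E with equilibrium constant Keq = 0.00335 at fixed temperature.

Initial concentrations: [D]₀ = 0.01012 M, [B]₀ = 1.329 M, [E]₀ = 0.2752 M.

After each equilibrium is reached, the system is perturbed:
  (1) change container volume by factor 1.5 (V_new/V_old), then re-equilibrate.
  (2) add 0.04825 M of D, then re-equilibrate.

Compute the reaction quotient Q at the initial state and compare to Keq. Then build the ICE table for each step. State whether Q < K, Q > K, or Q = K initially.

Q₀ = 0.8774; Q > K (proceeds reverse)

Q₀ = 0.8774 vs Keq = 0.00335 ⇒ Q>K, reverse
Step 1:
                    D           B           E
  I           0.01012       1.329      0.2752
  C           0.06058      0.1817     -0.1817
  E            0.0707       1.511     0.09347
  solve Keq expr → x = -0.06058; check Q = 0.00335
Then change container volume by factor 1.5 (V_new/V_old).
Step 2:
                    D           B           E
  I           0.04713       1.007     0.06231
  C          0.002223    0.006669   -0.006669
  E           0.04935       1.014     0.05564
  solve Keq expr → x = -0.002223; check Q = 0.00335
Then add 0.04825 M of D.
Step 3:
                    D           B           E
  I            0.0976       1.014     0.05564
  C         -0.004121    -0.01236     0.01236
  E           0.09348       1.001     0.06801
  solve Keq expr → x = 0.004121; check Q = 0.00335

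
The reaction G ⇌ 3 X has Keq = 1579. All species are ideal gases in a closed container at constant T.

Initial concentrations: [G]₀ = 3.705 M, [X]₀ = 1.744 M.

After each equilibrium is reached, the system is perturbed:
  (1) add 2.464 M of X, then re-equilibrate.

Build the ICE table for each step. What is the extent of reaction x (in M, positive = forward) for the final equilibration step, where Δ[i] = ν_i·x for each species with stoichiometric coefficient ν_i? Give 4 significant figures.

x = -0.3466 M

Q₀ = 1.432 vs Keq = 1579 ⇒ Q<K, forward
Step 1:
                  G         X
  init        3.705     1.744
  Δ          -2.951     8.854
  eq         0.7538      10.6
  solve Keq expr → x = 2.951; check Q = 1579
Then add 2.464 M of X.
Step 2:
                  G         X
  init       0.7538     13.06
  Δ          0.3466     -1.04
  eq            1.1     12.02
  solve Keq expr → x = -0.3466; check Q = 1579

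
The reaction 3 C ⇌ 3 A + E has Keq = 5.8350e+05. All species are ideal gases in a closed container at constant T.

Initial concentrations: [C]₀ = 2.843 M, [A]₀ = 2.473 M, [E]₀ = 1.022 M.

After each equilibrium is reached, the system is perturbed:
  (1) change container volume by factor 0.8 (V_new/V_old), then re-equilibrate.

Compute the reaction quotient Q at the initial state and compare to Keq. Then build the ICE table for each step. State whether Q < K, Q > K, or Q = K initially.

Q₀ = 0.6727; Q < K (proceeds forward)

Q₀ = 0.6727 vs Keq = 5.8350e+05 ⇒ Q<K, forward
Step 1:
                   C          A          E
  I            2.843      2.473      1.022
  C           -2.765      2.765     0.9216
  E          0.07822      5.238      1.944
  solve Keq expr → x = 0.9216; check Q = 5.8350e+05
Then change container volume by factor 0.8 (V_new/V_old).
Step 2:
                   C          A          E
  I          0.09778      6.547      2.429
  C         0.007396  -0.007396  -0.002465
  E           0.1052       6.54      2.427
  solve Keq expr → x = -0.002465; check Q = 5.8350e+05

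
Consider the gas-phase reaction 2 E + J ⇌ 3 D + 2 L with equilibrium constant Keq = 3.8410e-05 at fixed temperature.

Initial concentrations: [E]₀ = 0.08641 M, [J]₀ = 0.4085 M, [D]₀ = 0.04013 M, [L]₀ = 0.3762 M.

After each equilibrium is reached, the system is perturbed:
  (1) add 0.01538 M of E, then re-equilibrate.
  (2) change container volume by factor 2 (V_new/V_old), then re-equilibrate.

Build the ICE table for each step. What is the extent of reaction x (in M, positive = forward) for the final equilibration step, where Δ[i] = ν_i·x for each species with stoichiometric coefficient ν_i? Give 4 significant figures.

x = 0.001086 M

Q₀ = 0.002999 vs Keq = 3.8410e-05 ⇒ Q>K, reverse
Step 1:
                   E          J          D          L
  I          0.08641     0.4085    0.04013     0.3762
  C          0.01928    0.00964   -0.02892   -0.01928
  E           0.1057     0.4181    0.01121     0.3569
  solve Keq expr → x = -0.00964; check Q = 3.8410e-05
Then add 0.01538 M of E.
Step 2:
                   E          J          D          L
  I           0.1211     0.4181    0.01121     0.3569
  C       -6.6609e-04 -3.3304e-04 9.9913e-04 6.6609e-04
  E           0.1204     0.4178    0.01221     0.3576
  solve Keq expr → x = 3.3304e-04; check Q = 3.8410e-05
Then change container volume by factor 2 (V_new/V_old).
Step 3:
                   E          J          D          L
  I           0.0602     0.2089   0.006104     0.1788
  C        -0.002173  -0.001086   0.003259   0.002173
  E          0.05803     0.2078   0.009363      0.181
  solve Keq expr → x = 0.001086; check Q = 3.8410e-05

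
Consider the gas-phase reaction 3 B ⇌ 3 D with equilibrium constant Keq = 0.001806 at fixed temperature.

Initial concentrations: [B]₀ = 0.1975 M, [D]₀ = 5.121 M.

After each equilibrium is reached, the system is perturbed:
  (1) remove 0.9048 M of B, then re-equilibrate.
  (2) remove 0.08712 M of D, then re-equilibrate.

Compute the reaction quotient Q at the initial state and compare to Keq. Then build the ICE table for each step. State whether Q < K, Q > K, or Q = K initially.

Q₀ = 1.7433e+04; Q > K (proceeds reverse)

Q₀ = 1.7433e+04 vs Keq = 0.001806 ⇒ Q>K, reverse
Step 1:
                    B           D
  I            0.1975       5.121
  C             4.544      -4.544
  E             4.741      0.5774
  solve Keq expr → x = -1.515; check Q = 0.001806
Then remove 0.9048 M of B.
Step 2:
                    B           D
  I             3.836      0.5774
  C           0.09822    -0.09822
  E             3.935      0.4791
  solve Keq expr → x = -0.03274; check Q = 0.001806
Then remove 0.08712 M of D.
Step 3:
                    B           D
  I             3.935       0.392
  C          -0.07766     0.07766
  E             3.857      0.4697
  solve Keq expr → x = 0.02589; check Q = 0.001806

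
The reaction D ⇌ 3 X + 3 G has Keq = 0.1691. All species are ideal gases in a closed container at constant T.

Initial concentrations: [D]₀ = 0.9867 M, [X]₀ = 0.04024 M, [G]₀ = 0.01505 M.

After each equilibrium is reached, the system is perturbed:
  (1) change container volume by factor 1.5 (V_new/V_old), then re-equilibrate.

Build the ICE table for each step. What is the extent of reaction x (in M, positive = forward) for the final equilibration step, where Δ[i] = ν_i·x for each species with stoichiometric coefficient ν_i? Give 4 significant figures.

x = 0.05892 M

Q₀ = 2.2511e-10 vs Keq = 0.1691 ⇒ Q<K, forward
Step 1:
                  D         X         G
  Initial    0.9867   0.04024   0.01505
  Change    -0.2276    0.6827    0.6827
  Equil      0.7591     0.723    0.6978
  solve Keq expr → x = 0.2276; check Q = 0.1691
Then change container volume by factor 1.5 (V_new/V_old).
Step 2:
                  D         X         G
  Initial    0.5061     0.482    0.4652
  Change   -0.05892    0.1768    0.1768
  Equil      0.4472    0.6587    0.6419
  solve Keq expr → x = 0.05892; check Q = 0.1691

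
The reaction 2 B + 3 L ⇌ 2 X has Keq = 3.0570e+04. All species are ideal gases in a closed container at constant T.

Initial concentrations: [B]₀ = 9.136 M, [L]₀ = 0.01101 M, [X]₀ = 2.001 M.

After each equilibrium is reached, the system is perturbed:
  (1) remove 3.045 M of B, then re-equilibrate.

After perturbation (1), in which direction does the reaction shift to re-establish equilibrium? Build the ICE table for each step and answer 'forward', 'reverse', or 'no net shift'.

Direction: reverse

Q₀ = 3.5943e+04 vs Keq = 3.0570e+04 ⇒ Q>K, reverse
Step 1:
                    B           L           X
  I             9.136     0.01101       2.001
  C        4.0580e-04  6.0869e-04 -4.0580e-04
  E             9.136     0.01162       2.001
  solve Keq expr → x = -2.0290e-04; check Q = 3.0570e+04
Then remove 3.045 M of B.
Step 2:
                    B           L           X
  I             6.091     0.01162       2.001
  C          0.002393    0.003589   -0.002393
  E             6.094     0.01521       1.998
  solve Keq expr → x = -0.001196; check Q = 3.0570e+04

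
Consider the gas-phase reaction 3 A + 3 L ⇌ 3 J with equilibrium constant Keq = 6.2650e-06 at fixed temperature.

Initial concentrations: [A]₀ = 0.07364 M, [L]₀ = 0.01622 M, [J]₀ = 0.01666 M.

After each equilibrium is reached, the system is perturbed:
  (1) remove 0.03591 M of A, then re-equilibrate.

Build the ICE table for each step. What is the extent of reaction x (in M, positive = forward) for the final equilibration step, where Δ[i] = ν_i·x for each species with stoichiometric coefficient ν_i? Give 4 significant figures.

x = -7.2318e-06 M

Q₀ = 2714 vs Keq = 6.2650e-06 ⇒ Q>K, reverse
Step 1:
                    A           L           J
  Initial     0.07364     0.01622     0.01666
  Change      0.01661     0.01661    -0.01661
  Equil       0.09025     0.03283  5.4610e-05
  solve Keq expr → x = -0.005535; check Q = 6.2650e-06
Then remove 0.03591 M of A.
Step 2:
                    A           L           J
  Initial     0.05434     0.03283  5.4610e-05
  Change   2.1695e-05  2.1695e-05 -2.1695e-05
  Equil       0.05436     0.03285  3.2915e-05
  solve Keq expr → x = -7.2318e-06; check Q = 6.2650e-06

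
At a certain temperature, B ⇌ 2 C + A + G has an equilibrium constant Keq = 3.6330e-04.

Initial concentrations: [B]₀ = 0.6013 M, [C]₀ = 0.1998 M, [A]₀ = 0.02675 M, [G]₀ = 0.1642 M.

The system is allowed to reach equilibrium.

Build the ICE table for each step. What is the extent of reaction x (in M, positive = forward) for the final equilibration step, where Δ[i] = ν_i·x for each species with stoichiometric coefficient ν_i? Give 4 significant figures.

x = 0.003518 M

Q₀ = 2.9161e-04 vs Keq = 3.6330e-04 ⇒ Q<K, forward
Step 1:
                    B           C           A           G
  Initial      0.6013      0.1998     0.02675      0.1642
  Change    -0.003518    0.007035    0.003518    0.003518
  Equil        0.5978      0.2068     0.03027      0.1677
  solve Keq expr → x = 0.003518; check Q = 3.6330e-04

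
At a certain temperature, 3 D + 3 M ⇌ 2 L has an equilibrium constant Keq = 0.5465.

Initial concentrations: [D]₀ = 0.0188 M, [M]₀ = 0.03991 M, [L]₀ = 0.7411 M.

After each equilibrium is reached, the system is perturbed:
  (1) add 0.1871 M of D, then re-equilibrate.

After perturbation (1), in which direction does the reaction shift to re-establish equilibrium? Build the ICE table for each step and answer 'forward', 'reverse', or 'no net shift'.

Q₀ = 1.3003e+09 vs Keq = 0.5465 ⇒ Q>K, reverse
Step 1:
                   D          M          L
  Initial     0.0188    0.03991     0.7411
  Change      0.6933     0.6933    -0.4622
  Equil       0.7121     0.7332     0.2789
  solve Keq expr → x = -0.2311; check Q = 0.5465
Then add 0.1871 M of D.
Step 2:
                   D          M          L
  Initial     0.8992     0.7332     0.2789
  Change    -0.05742   -0.05742    0.03828
  Equil       0.8418     0.6758     0.3172
  solve Keq expr → x = 0.01914; check Q = 0.5465

Direction: forward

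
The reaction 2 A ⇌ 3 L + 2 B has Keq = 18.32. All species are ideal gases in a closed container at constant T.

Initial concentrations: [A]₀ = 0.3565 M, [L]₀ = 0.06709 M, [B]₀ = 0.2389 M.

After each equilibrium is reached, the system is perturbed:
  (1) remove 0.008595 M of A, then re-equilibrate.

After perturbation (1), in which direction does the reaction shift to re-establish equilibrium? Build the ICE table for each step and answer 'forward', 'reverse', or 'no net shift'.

Q₀ = 1.3561e-04 vs Keq = 18.32 ⇒ Q<K, forward
Step 1:
                    A           L           B
  Initial      0.3565     0.06709      0.2389
  Change      -0.3075      0.4612      0.3075
  Equil       0.04902      0.5283      0.5464
  solve Keq expr → x = 0.1537; check Q = 18.32
Then remove 0.008595 M of A.
Step 2:
                    A           L           B
  Initial     0.04042      0.5283      0.5464
  Change     0.006637   -0.009956   -0.006637
  Equil       0.04706      0.5184      0.5397
  solve Keq expr → x = -0.003319; check Q = 18.32

Direction: reverse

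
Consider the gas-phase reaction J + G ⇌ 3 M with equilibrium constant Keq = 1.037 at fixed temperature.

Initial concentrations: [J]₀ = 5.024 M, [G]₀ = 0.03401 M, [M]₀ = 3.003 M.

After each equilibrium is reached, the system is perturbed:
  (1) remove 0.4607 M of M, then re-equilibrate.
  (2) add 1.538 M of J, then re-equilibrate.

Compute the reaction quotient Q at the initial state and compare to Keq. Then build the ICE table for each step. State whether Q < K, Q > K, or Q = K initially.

Q₀ = 158.5; Q > K (proceeds reverse)

Q₀ = 158.5 vs Keq = 1.037 ⇒ Q>K, reverse
Step 1:
                   J          G          M
  Initial      5.024    0.03401      3.003
  Change      0.5129     0.5129     -1.539
  Equil        5.537     0.5469      1.464
  solve Keq expr → x = -0.5129; check Q = 1.037
Then remove 0.4607 M of M.
Step 2:
                   J          G          M
  Initial      5.537     0.5469      1.004
  Change     -0.1139    -0.1139     0.3417
  Equil        5.423      0.433      1.345
  solve Keq expr → x = 0.1139; check Q = 1.037
Then add 1.538 M of J.
Step 3:
                   J          G          M
  Initial      6.961      0.433      1.345
  Change    -0.02767   -0.02767    0.08302
  Equil        6.933     0.4053      1.428
  solve Keq expr → x = 0.02767; check Q = 1.037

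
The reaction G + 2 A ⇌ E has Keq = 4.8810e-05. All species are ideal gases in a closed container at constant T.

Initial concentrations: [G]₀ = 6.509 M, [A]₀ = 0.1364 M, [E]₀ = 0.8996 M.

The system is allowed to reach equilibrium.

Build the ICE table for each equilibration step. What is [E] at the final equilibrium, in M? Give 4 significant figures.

Q₀ = 7.429 vs Keq = 4.8810e-05 ⇒ Q>K, reverse
Step 1:
                  G         A         E
  Initial     6.509    0.1364    0.8996
  Change     0.8982     1.796   -0.8982
  Equil       7.407     1.933  0.001351
  solve Keq expr → x = -0.8982; check Q = 4.8810e-05

[E]_eq = 0.001351 M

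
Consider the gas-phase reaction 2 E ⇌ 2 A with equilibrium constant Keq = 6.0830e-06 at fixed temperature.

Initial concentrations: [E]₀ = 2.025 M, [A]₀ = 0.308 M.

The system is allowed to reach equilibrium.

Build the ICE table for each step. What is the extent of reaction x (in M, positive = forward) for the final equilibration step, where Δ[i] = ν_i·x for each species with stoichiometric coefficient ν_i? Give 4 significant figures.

Q₀ = 0.02313 vs Keq = 6.0830e-06 ⇒ Q>K, reverse
Step 1:
                   E          A
  Initial      2.025      0.308
  Change      0.3023    -0.3023
  Equil        2.327    0.00574
  solve Keq expr → x = -0.1511; check Q = 6.0830e-06

x = -0.1511 M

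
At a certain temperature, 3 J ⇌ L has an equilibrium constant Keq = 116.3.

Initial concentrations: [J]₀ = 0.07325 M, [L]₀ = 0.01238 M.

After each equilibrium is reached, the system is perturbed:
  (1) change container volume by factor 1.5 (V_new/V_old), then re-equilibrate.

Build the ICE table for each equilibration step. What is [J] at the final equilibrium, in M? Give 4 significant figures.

[J]_eq = 0.04396 M

Q₀ = 31.5 vs Keq = 116.3 ⇒ Q<K, forward
Step 1:
                   J          L
  Initial    0.07325    0.01238
  Change    -0.01889   0.006298
  Equil      0.05436    0.01868
  solve Keq expr → x = 0.006298; check Q = 116.3
Then change container volume by factor 1.5 (V_new/V_old).
Step 2:
                   J          L
  Initial    0.03624    0.01245
  Change     0.00772  -0.002573
  Equil      0.04396   0.009878
  solve Keq expr → x = -0.002573; check Q = 116.3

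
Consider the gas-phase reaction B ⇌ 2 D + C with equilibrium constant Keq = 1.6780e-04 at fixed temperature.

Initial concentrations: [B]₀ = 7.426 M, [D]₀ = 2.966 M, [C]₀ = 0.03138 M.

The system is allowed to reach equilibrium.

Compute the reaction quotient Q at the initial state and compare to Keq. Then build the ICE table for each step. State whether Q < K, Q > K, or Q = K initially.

Q₀ = 0.03717; Q > K (proceeds reverse)

Q₀ = 0.03717 vs Keq = 1.6780e-04 ⇒ Q>K, reverse
Step 1:
                  B         D         C
  init        7.426     2.966   0.03138
  Δ         0.03123  -0.06246  -0.03123
  eq          7.457     2.904 1.4843e-04
  solve Keq expr → x = -0.03123; check Q = 1.6780e-04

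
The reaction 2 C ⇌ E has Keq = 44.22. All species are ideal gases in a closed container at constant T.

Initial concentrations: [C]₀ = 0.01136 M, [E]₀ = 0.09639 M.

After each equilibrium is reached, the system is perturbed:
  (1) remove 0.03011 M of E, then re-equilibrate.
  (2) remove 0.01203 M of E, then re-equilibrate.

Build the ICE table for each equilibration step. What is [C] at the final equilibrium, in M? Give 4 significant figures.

[C]_eq = 0.03159 M

Q₀ = 746.9 vs Keq = 44.22 ⇒ Q>K, reverse
Step 1:
                  C         E
  I         0.01136   0.09639
  C         0.03136  -0.01568
  E         0.04272   0.08071
  solve Keq expr → x = -0.01568; check Q = 44.22
Then remove 0.03011 M of E.
Step 2:
                  C         E
  I         0.04272    0.0506
  C       -0.007641  0.003821
  E         0.03508   0.05442
  solve Keq expr → x = 0.003821; check Q = 44.22
Then remove 0.01203 M of E.
Step 3:
                  C         E
  I         0.03508   0.04239
  C       -0.003489  0.001744
  E         0.03159   0.04413
  solve Keq expr → x = 0.001744; check Q = 44.22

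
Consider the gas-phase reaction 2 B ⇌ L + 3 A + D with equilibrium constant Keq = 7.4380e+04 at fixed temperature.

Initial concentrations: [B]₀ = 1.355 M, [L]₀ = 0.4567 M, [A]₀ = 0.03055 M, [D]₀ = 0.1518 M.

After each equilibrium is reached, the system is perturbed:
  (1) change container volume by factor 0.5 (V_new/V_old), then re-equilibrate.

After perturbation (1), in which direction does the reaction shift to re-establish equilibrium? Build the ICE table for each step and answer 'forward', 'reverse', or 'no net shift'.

Direction: reverse

Q₀ = 1.0766e-06 vs Keq = 7.4380e+04 ⇒ Q<K, forward
Step 1:
                    B           L           A           D
  init          1.355      0.4567     0.03055      0.1518
  Δ            -1.345      0.6723       2.017      0.6723
  eq          0.01036       1.129       2.048      0.8241
  solve Keq expr → x = 0.6723; check Q = 7.4380e+04
Then change container volume by factor 0.5 (V_new/V_old).
Step 2:
                    B           L           A           D
  init        0.02072       2.258       4.095       1.648
  Δ           0.03619    -0.01809    -0.05428    -0.01809
  eq          0.05691        2.24       4.041        1.63
  solve Keq expr → x = -0.01809; check Q = 7.4380e+04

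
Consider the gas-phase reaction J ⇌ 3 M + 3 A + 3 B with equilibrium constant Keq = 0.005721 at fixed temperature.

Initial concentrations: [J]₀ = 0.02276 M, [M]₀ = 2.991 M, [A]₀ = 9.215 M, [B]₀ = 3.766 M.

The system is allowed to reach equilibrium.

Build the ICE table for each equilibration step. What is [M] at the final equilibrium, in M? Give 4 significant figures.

Q₀ = 4.9136e+07 vs Keq = 0.005721 ⇒ Q>K, reverse
Step 1:
                    J           M           A           B
  init        0.02276       2.991       9.215       3.766
  Δ            0.9852      -2.956      -2.956      -2.956
  eq            1.008     0.03535       6.259      0.8104
  solve Keq expr → x = -0.9852; check Q = 0.005721

[M]_eq = 0.03535 M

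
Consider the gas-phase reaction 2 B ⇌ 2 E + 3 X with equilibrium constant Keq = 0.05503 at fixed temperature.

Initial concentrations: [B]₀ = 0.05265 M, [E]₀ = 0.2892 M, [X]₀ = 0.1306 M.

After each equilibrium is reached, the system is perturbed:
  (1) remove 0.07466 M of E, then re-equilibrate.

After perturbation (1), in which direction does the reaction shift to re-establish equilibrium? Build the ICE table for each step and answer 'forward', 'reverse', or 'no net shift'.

Q₀ = 0.06721 vs Keq = 0.05503 ⇒ Q>K, reverse
Step 1:
                  B         E         X
  Initial   0.05265    0.2892    0.1306
  Change    0.00253  -0.00253 -0.003795
  Equil     0.05518    0.2867    0.1268
  solve Keq expr → x = -0.001265; check Q = 0.05503
Then remove 0.07466 M of E.
Step 2:
                  B         E         X
  Initial   0.05518     0.212    0.1268
  Change  -0.007341  0.007341   0.01101
  Equil     0.04784    0.2194    0.1378
  solve Keq expr → x = 0.00367; check Q = 0.05503

Direction: forward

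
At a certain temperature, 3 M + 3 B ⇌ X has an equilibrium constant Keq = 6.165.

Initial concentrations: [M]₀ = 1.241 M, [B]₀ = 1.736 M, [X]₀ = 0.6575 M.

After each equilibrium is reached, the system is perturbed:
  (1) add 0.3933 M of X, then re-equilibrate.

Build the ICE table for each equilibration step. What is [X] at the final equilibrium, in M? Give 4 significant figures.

[X]_eq = 1.278 M

Q₀ = 0.06576 vs Keq = 6.165 ⇒ Q<K, forward
Step 1:
                  M         B         X
  Initial     1.241     1.736    0.6575
  Change     -0.722    -0.722    0.2407
  Equil       0.519     1.014    0.8982
  solve Keq expr → x = 0.2407; check Q = 6.165
Then add 0.3933 M of X.
Step 2:
                  M         B         X
  Initial     0.519     1.014     1.291
  Change    0.04165   0.04165  -0.01388
  Equil      0.5606     1.056     1.278
  solve Keq expr → x = -0.01388; check Q = 6.165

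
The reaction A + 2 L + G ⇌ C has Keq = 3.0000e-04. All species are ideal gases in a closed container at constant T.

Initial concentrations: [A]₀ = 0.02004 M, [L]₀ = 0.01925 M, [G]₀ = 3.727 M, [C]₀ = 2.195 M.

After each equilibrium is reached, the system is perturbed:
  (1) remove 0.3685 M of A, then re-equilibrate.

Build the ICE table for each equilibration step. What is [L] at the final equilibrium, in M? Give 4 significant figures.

Q₀ = 7.9308e+04 vs Keq = 3.0000e-04 ⇒ Q>K, reverse
Step 1:
                   A          L          G          C
  I          0.02004    0.01925      3.727      2.195
  C            2.126      4.252      2.126     -2.126
  E            2.146      4.272      5.853    0.06877
  solve Keq expr → x = -2.126; check Q = 3.0000e-04
Then remove 0.3685 M of A.
Step 2:
                   A          L          G          C
  I            1.778      4.272      5.853    0.06877
  C          0.01078    0.02155    0.01078   -0.01078
  E            1.789      4.293      5.864    0.05799
  solve Keq expr → x = -0.01078; check Q = 3.0000e-04

[L]_eq = 4.293 M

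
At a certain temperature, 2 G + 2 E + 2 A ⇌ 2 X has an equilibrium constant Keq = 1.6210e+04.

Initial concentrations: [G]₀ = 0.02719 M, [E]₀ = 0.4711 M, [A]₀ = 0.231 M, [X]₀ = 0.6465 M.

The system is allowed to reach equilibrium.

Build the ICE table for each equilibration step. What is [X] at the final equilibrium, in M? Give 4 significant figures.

Q₀ = 4.7738e+04 vs Keq = 1.6210e+04 ⇒ Q>K, reverse
Step 1:
                  G         E         A         X
  I         0.02719    0.4711     0.231    0.6465
  C         0.01446   0.01446   0.01446  -0.01446
  E         0.04165    0.4856    0.2455     0.632
  solve Keq expr → x = -0.007231; check Q = 1.6210e+04

[X]_eq = 0.632 M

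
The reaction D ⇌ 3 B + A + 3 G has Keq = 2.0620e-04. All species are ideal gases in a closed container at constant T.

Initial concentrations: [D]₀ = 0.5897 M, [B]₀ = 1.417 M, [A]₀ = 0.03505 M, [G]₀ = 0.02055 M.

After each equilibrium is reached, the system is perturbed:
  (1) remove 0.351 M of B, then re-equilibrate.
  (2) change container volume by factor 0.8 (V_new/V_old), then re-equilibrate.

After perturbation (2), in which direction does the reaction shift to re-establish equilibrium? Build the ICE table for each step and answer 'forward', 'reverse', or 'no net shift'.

Direction: reverse

Q₀ = 1.4676e-06 vs Keq = 2.0620e-04 ⇒ Q<K, forward
Step 1:
                   D          B          A          G
  Initial     0.5897      1.417    0.03505    0.02055
  Change    -0.02177     0.0653    0.02177     0.0653
  Equil       0.5679      1.482    0.05682    0.08585
  solve Keq expr → x = 0.02177; check Q = 2.0620e-04
Then remove 0.351 M of B.
Step 2:
                   D          B          A          G
  Initial     0.5679      1.131    0.05682    0.08585
  Change   -0.006731    0.02019   0.006731    0.02019
  Equil       0.5612      1.151    0.06355      0.106
  solve Keq expr → x = 0.006731; check Q = 2.0620e-04
Then change container volume by factor 0.8 (V_new/V_old).
Step 3:
                   D          B          A          G
  Initial     0.7015      1.439    0.07944     0.1326
  Change     0.01312   -0.03935   -0.01312   -0.03935
  Equil       0.7146        1.4    0.06632    0.09321
  solve Keq expr → x = -0.01312; check Q = 2.0620e-04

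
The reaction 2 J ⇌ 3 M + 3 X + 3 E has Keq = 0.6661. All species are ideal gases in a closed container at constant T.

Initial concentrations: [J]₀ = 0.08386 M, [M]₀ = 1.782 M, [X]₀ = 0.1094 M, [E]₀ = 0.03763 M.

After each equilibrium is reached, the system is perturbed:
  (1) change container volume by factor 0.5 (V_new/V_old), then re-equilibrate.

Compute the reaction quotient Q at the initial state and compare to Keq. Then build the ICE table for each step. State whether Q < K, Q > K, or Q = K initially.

Q₀ = 5.6139e-05; Q < K (proceeds forward)

Q₀ = 5.6139e-05 vs Keq = 0.6661 ⇒ Q<K, forward
Step 1:
                  J         M         X         E
  I         0.08386     1.782    0.1094   0.03763
  C        -0.06786    0.1018    0.1018    0.1018
  E           0.016     1.884    0.2112    0.1394
  solve Keq expr → x = 0.03393; check Q = 0.6661
Then change container volume by factor 0.5 (V_new/V_old).
Step 2:
                  J         M         X         E
  I         0.03201     3.768    0.4224    0.2788
  C         0.07285   -0.1093   -0.1093   -0.1093
  E          0.1049     3.658    0.3131    0.1696
  solve Keq expr → x = -0.03643; check Q = 0.6661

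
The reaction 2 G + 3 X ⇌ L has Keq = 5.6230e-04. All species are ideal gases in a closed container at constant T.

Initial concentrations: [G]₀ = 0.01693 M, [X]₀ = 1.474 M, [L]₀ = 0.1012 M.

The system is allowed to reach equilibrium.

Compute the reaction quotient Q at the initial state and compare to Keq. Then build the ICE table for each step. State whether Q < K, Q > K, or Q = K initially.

Q₀ = 110.2; Q > K (proceeds reverse)

Q₀ = 110.2 vs Keq = 5.6230e-04 ⇒ Q>K, reverse
Step 1:
                  G         X         L
  init      0.01693     1.474    0.1012
  Δ          0.2021    0.3031    -0.101
  eq          0.219     1.777 1.5140e-04
  solve Keq expr → x = -0.101; check Q = 5.6230e-04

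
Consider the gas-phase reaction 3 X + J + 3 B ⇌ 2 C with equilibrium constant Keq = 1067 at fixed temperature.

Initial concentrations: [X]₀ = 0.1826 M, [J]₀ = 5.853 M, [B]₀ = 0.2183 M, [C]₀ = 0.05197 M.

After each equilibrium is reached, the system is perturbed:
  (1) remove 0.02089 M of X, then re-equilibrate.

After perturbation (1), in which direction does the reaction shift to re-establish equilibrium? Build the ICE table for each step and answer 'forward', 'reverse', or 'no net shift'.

Direction: reverse

Q₀ = 7.286 vs Keq = 1067 ⇒ Q<K, forward
Step 1:
                  X         J         B         C
  init       0.1826     5.853    0.2183   0.05197
  Δ        -0.08724  -0.02908  -0.08724   0.05816
  eq        0.09536     5.824    0.1311    0.1101
  solve Keq expr → x = 0.02908; check Q = 1067
Then remove 0.02089 M of X.
Step 2:
                  X         J         B         C
  init      0.07447     5.824    0.1311    0.1101
  Δ         0.01025  0.003418   0.01025 -0.006836
  eq        0.08472     5.827    0.1413    0.1033
  solve Keq expr → x = -0.003418; check Q = 1067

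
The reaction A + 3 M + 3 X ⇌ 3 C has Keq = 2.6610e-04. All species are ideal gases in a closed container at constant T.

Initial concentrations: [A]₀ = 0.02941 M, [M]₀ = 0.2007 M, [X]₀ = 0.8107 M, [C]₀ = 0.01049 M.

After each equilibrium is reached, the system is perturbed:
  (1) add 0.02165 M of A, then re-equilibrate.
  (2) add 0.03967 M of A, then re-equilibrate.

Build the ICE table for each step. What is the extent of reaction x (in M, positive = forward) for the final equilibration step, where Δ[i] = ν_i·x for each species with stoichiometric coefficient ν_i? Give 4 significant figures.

Q₀ = 0.009112 vs Keq = 2.6610e-04 ⇒ Q>K, reverse
Step 1:
                    A           M           X           C
  init        0.02941      0.2007      0.8107     0.01049
  Δ          0.002343     0.00703     0.00703    -0.00703
  eq          0.03175      0.2077      0.8177     0.00346
  solve Keq expr → x = -0.002343; check Q = 2.6610e-04
Then add 0.02165 M of A.
Step 2:
                    A           M           X           C
  init         0.0534      0.2077      0.8177     0.00346
  Δ       -2.1117e-04 -6.3351e-04 -6.3351e-04  6.3351e-04
  eq          0.05319      0.2071      0.8171    0.004093
  solve Keq expr → x = 2.1117e-04; check Q = 2.6610e-04
Then add 0.03967 M of A.
Step 3:
                    A           M           X           C
  init        0.09286      0.2071      0.8171    0.004093
  Δ       -2.6889e-04 -8.0668e-04 -8.0668e-04  8.0668e-04
  eq          0.09259      0.2063      0.8163      0.0049
  solve Keq expr → x = 2.6889e-04; check Q = 2.6610e-04

x = 2.6889e-04 M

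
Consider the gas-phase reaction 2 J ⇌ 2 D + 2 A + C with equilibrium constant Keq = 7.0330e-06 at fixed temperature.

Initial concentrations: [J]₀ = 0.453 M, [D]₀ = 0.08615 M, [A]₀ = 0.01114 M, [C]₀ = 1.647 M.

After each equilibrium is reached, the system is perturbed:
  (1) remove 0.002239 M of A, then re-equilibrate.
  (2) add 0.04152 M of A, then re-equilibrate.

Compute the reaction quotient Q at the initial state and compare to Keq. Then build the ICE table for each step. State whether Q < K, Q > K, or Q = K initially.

Q₀ = 7.3923e-06; Q > K (proceeds reverse)

Q₀ = 7.3923e-06 vs Keq = 7.0330e-06 ⇒ Q>K, reverse
Step 1:
                    J           D           A           C
  Initial       0.453     0.08615     0.01114       1.647
  Change   2.3788e-04 -2.3788e-04 -2.3788e-04 -1.1894e-04
  Equil        0.4532     0.08591      0.0109       1.647
  solve Keq expr → x = -1.1894e-04; check Q = 7.0330e-06
Then remove 0.002239 M of A.
Step 2:
                    J           D           A           C
  Initial      0.4532     0.08591    0.008663       1.647
  Change    -0.001948    0.001948    0.001948  9.7414e-04
  Equil        0.4513     0.08786     0.01061       1.648
  solve Keq expr → x = 9.7414e-04; check Q = 7.0330e-06
Then add 0.04152 M of A.
Step 3:
                    J           D           A           C
  Initial      0.4513     0.08786     0.05213       1.648
  Change      0.03358    -0.03358    -0.03358    -0.01679
  Equil        0.4849     0.05428     0.01855       1.631
  solve Keq expr → x = -0.01679; check Q = 7.0330e-06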